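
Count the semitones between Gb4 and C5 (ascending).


Absolute semitone position = octave×12 + chromatic position
Gb4: 4×12 + 6 = 54
C5: 5×12 + 0 = 60
Difference = 60 - 54 = 6
= 6 semitones


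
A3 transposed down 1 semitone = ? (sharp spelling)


A3: chromatic position 9 in octave 3 → absolute = 3×12 + 9 = 45
Transpose down 1: 45 - 1 = 44
44 = 3×12 + 8 → G# in octave 3
Result = G#3


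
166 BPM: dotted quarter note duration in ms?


One quarter-note beat = 60000 / BPM = 60000 / 166 ms
Dotted quarter note = 3/2 × quarter note
Duration = 3/2 × 60000 / 166 = 90000 / 166
= 542.2 ms


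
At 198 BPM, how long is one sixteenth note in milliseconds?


Working:
One quarter-note beat = 60000 / BPM = 60000 / 198 ms
Sixteenth note = 1/4 × quarter note
Duration = 1/4 × 60000 / 198 = 15000 / 198
= 75.8 ms


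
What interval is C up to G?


Let's work it out.
Letter names: C → G spans 5 letter names → a 5th
Semitones: C → G = 7 half-steps
A 5th of 7 semitones is a perfect 5th
= perfect 5th


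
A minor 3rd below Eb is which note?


Reasoning:
A 3rd spans 3 letter names, so from E we land on C
A minor 3rd = 3 semitones below Eb
Spell C at that pitch: C
= C


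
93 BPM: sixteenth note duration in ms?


Solution.
One quarter-note beat = 60000 / BPM = 60000 / 93 ms
Sixteenth note = 1/4 × quarter note
Duration = 1/4 × 60000 / 93 = 15000 / 93
= 161.3 ms


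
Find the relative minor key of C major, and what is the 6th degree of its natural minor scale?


Step by step:
The relative minor shares the major's key signature and starts on its 6th degree
6th degree = a major 6th above the tonic; a major 6th above C is A
→ relative minor of C major is A minor
A natural minor scale: A B C D E F G
= A minor; 6th degree = F


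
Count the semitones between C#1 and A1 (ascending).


Absolute semitone position = octave×12 + chromatic position
C#1: 1×12 + 1 = 13
A1: 1×12 + 9 = 21
Difference = 21 - 13 = 8
= 8 semitones


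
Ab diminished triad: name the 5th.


Diminished triad = root + minor 3rd (3 semitones) + diminished 5th (6 semitones)
A triad on Ab stacks thirds, so the chord tones use letter names A-C-E
Root: Ab
Minor 3rd above Ab: Cb
Diminished 5th above Ab: Ebb
The 5th = Ebb


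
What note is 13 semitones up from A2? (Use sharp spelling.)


Step by step:
A2: chromatic position 9 in octave 2 → absolute = 2×12 + 9 = 33
Transpose up 13: 33 + 13 = 46
46 = 3×12 + 10 → A# in octave 3
Result = A#3


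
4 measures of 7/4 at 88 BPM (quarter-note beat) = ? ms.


Working:
Quarter-note beat duration = 60000 / 88 ms
Beats per measure (7/4) = 7
One measure = 7 × 60000 / 88 = 420000 / 88 ms
4 measures = 4 × 420000 / 88 = 1680000 / 88
= 19090.9 ms


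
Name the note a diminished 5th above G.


Working:
A 5th spans 5 letter names, so from G we land on D
A diminished 5th = 6 semitones above G
Spell D at that pitch: Db
= Db


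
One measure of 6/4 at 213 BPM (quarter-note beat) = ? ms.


Step by step:
Quarter-note beat duration = 60000 / 213 ms
Beats per measure (6/4) = 6
One measure = 6 × 60000 / 213 = 360000 / 213 ms
= 1690.1 ms


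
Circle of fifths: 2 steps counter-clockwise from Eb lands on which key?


Each counter-clockwise step moves down a perfect 5th (= up a perfect 4th)
From Eb: Eb → Ab → Db
= Db


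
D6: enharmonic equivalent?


Step by step:
Enharmonic notes sound the same pitch but are spelled with different letter names
D and C## name the same pitch class
= C##6


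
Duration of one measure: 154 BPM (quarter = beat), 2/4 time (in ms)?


Step by step:
Quarter-note beat duration = 60000 / 154 ms
Beats per measure (2/4) = 2
One measure = 2 × 60000 / 154 = 120000 / 154 ms
= 779.2 ms


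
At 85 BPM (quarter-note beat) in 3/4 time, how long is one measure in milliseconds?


Quarter-note beat duration = 60000 / 85 ms
Beats per measure (3/4) = 3
One measure = 3 × 60000 / 85 = 180000 / 85 ms
= 2117.6 ms


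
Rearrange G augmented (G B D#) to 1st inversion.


Solution.
Root position: G B D#
1st inversion: move root up an octave
Bass note: B
Notes (bottom to top) = B D# G


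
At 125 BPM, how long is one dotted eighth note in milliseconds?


Solution.
One quarter-note beat = 60000 / BPM = 60000 / 125 ms
Dotted eighth note = 3/4 × quarter note
Duration = 3/4 × 60000 / 125 = 45000 / 125
= 360.0 ms


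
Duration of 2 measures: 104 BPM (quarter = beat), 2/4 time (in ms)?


Working:
Quarter-note beat duration = 60000 / 104 ms
Beats per measure (2/4) = 2
One measure = 2 × 60000 / 104 = 120000 / 104 ms
2 measures = 2 × 120000 / 104 = 240000 / 104
= 2307.7 ms


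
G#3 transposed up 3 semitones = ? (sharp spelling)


G#3: chromatic position 8 in octave 3 → absolute = 3×12 + 8 = 44
Transpose up 3: 44 + 3 = 47
47 = 3×12 + 11 → B in octave 3
Result = B3


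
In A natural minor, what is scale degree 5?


Let's work it out.
Natural minor scale pattern: W-H-W-W-H-W-W (2-1-2-2-1-2-2 semitones)
Starting from A:
  A + 2 semitones → B
  B + 1 semitone → C
  C + 2 semitones → D
  D + 2 semitones → E
  E + 1 semitone → F
  F + 2 semitones → G
  G + 2 semitones → A
Scale: A B C D E F G
Degree 5 = E


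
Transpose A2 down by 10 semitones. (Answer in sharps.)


Reasoning:
A2: chromatic position 9 in octave 2 → absolute = 2×12 + 9 = 33
Transpose down 10: 33 - 10 = 23
23 = 1×12 + 11 → B in octave 1
Result = B1


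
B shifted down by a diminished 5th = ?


Solution.
diminished 5th: 5 letter names, 6 semitones
Letter: B - 4 → E
Pitch: B - 6 semitones, spelled as an E → E#
= E#


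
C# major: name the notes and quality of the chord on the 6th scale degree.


C# major scale: C# D# E# F# G# A# B#
Diatonic triad on degree 6 stacks scale notes 6, 1, 3: A# C# E#
A#→C# = 3 semitones; A#→E# = 7 semitones → minor triad
= A# C# E# (minor)


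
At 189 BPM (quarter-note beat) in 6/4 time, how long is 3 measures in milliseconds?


Quarter-note beat duration = 60000 / 189 ms
Beats per measure (6/4) = 6
One measure = 6 × 60000 / 189 = 360000 / 189 ms
3 measures = 3 × 360000 / 189 = 1080000 / 189
= 5714.3 ms


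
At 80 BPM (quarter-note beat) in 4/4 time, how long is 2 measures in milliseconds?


Solution.
Quarter-note beat duration = 60000 / 80 ms
Beats per measure (4/4) = 4
One measure = 4 × 60000 / 80 = 240000 / 80 ms
2 measures = 2 × 240000 / 80 = 480000 / 80
= 6000.0 ms


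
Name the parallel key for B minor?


Parallel keys share the same tonic but differ in mode
B minor → parallel is B major
= B major


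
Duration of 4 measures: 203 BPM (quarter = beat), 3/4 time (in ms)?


Quarter-note beat duration = 60000 / 203 ms
Beats per measure (3/4) = 3
One measure = 3 × 60000 / 203 = 180000 / 203 ms
4 measures = 4 × 180000 / 203 = 720000 / 203
= 3546.8 ms


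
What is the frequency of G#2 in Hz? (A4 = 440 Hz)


Reasoning:
f = 440 × 2^(n/12) where n = semitones from A4
G#2: -25 semitones from A4
f = 440 × 2^(-25/12)
f = 103.83 Hz


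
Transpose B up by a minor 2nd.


Working:
minor 2nd: 2 letter names, 1 semitones
Letter: B + 1 → C
Pitch: B + 1 semitones, spelled as a C → C
= C


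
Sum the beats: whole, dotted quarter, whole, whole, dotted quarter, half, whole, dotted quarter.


Reasoning:
Beat values:
  whole = 4 beats
  dotted quarter = 1.5 beats
  whole = 4 beats
  whole = 4 beats
  dotted quarter = 1.5 beats
  half = 2 beats
  whole = 4 beats
  dotted quarter = 1.5 beats
Sum = 4 + 1.5 + 4 + 4 + 1.5 + 2 + 4 + 1.5
= 22.5 beats


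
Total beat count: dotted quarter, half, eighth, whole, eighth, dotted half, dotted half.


Solution.
Beat values:
  dotted quarter = 1.5 beats
  half = 2 beats
  eighth = 0.5 beats
  whole = 4 beats
  eighth = 0.5 beats
  dotted half = 3 beats
  dotted half = 3 beats
Sum = 1.5 + 2 + 0.5 + 4 + 0.5 + 3 + 3
= 14.5 beats


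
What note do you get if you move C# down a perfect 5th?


perfect 5th: 5 letter names, 7 semitones
Letter: C - 4 → F
Pitch: C# - 7 semitones, spelled as an F → F#
= F#


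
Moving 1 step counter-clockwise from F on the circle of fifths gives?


Let's work it out.
Each counter-clockwise step moves down a perfect 5th (= up a perfect 4th)
From F: F → Bb
= Bb


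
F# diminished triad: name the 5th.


Step by step:
Diminished triad = root + minor 3rd (3 semitones) + diminished 5th (6 semitones)
A triad on F# stacks thirds, so the chord tones use letter names F-A-C
Root: F#
Minor 3rd above F#: A
Diminished 5th above F#: C
The 5th = C


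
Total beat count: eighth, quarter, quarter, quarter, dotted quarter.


Working:
Beat values:
  eighth = 0.5 beats
  quarter = 1 beat
  quarter = 1 beat
  quarter = 1 beat
  dotted quarter = 1.5 beats
Sum = 0.5 + 1 + 1 + 1 + 1.5
= 5 beats


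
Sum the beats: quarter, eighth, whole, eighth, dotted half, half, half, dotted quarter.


Step by step:
Beat values:
  quarter = 1 beat
  eighth = 0.5 beats
  whole = 4 beats
  eighth = 0.5 beats
  dotted half = 3 beats
  half = 2 beats
  half = 2 beats
  dotted quarter = 1.5 beats
Sum = 1 + 0.5 + 4 + 0.5 + 3 + 2 + 2 + 1.5
= 14.5 beats


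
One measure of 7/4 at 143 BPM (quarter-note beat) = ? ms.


Let's work it out.
Quarter-note beat duration = 60000 / 143 ms
Beats per measure (7/4) = 7
One measure = 7 × 60000 / 143 = 420000 / 143 ms
= 2937.1 ms


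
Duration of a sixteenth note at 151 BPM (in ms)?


Working:
One quarter-note beat = 60000 / BPM = 60000 / 151 ms
Sixteenth note = 1/4 × quarter note
Duration = 1/4 × 60000 / 151 = 15000 / 151
= 99.3 ms


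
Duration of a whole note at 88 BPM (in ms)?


Solution.
One quarter-note beat = 60000 / BPM = 60000 / 88 ms
Whole note = 4 × quarter note
Duration = 4 × 60000 / 88 = 240000 / 88
= 2727.3 ms


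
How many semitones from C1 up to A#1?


Solution.
Absolute semitone position = octave×12 + chromatic position
C1: 1×12 + 0 = 12
A#1: 1×12 + 10 = 22
Difference = 22 - 12 = 10
= 10 semitones


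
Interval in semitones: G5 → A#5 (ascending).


Step by step:
Absolute semitone position = octave×12 + chromatic position
G5: 5×12 + 7 = 67
A#5: 5×12 + 10 = 70
Difference = 70 - 67 = 3
= 3 semitones


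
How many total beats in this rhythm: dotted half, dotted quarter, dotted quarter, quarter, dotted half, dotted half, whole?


Reasoning:
Beat values:
  dotted half = 3 beats
  dotted quarter = 1.5 beats
  dotted quarter = 1.5 beats
  quarter = 1 beat
  dotted half = 3 beats
  dotted half = 3 beats
  whole = 4 beats
Sum = 3 + 1.5 + 1.5 + 1 + 3 + 3 + 4
= 17 beats


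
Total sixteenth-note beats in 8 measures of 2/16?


Time signature 2/16: the bottom number 16 means the sixteenth note gets one count
The top number 2 means 2 sixteenth-note beats per measure
Total = 2 × 8 measures
= 16 sixteenth-note beats


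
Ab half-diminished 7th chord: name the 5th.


Step by step:
Half-diminished 7th chord = root + minor 3rd + diminished 5th + minor 7th
Seventh chords stack in thirds, so the letter names are A-C-E-G
Root: Ab
Minor 3rd above Ab: Cb
Diminished 5th above Ab: Ebb
Minor 7th above Ab: Gb
The 5th = Ebb


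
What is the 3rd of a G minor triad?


Let's work it out.
Minor triad = root + minor 3rd (3 semitones) + perfect 5th (7 semitones)
A triad on G stacks thirds, so the chord tones use letter names G-B-D
Root: G
Minor 3rd above G: Bb
Perfect 5th above G: D
The 3rd = Bb


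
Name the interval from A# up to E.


Step by step:
Letter names: A → E spans 5 letter names → a 5th
Semitones: A# → E = 6 half-steps
A 5th of 6 semitones is a diminished 5th
= diminished 5th


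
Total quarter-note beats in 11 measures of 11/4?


Reasoning:
Time signature 11/4: the bottom number 4 means the quarter note gets one count
The top number 11 means 11 quarter-note beats per measure
Total = 11 × 11 measures
= 121 quarter-note beats


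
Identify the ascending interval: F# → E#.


Solution.
Letter names: F → E spans 7 letter names → a 7th
Semitones: F# → E# = 11 half-steps
A 7th of 11 semitones is a major 7th
= major 7th


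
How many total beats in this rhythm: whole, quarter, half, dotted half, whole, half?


Let's work it out.
Beat values:
  whole = 4 beats
  quarter = 1 beat
  half = 2 beats
  dotted half = 3 beats
  whole = 4 beats
  half = 2 beats
Sum = 4 + 1 + 2 + 3 + 4 + 2
= 16 beats


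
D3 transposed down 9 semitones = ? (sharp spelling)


D3: chromatic position 2 in octave 3 → absolute = 3×12 + 2 = 38
Transpose down 9: 38 - 9 = 29
29 = 2×12 + 5 → F in octave 2
Result = F2


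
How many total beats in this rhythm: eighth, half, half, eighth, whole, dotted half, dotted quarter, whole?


Let's work it out.
Beat values:
  eighth = 0.5 beats
  half = 2 beats
  half = 2 beats
  eighth = 0.5 beats
  whole = 4 beats
  dotted half = 3 beats
  dotted quarter = 1.5 beats
  whole = 4 beats
Sum = 0.5 + 2 + 2 + 0.5 + 4 + 3 + 1.5 + 4
= 17.5 beats


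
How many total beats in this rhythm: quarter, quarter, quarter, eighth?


Beat values:
  quarter = 1 beat
  quarter = 1 beat
  quarter = 1 beat
  eighth = 0.5 beats
Sum = 1 + 1 + 1 + 0.5
= 3.5 beats


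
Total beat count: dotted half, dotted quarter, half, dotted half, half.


Reasoning:
Beat values:
  dotted half = 3 beats
  dotted quarter = 1.5 beats
  half = 2 beats
  dotted half = 3 beats
  half = 2 beats
Sum = 3 + 1.5 + 2 + 3 + 2
= 11.5 beats


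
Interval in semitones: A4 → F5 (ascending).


Solution.
Absolute semitone position = octave×12 + chromatic position
A4: 4×12 + 9 = 57
F5: 5×12 + 5 = 65
Difference = 65 - 57 = 8
= 8 semitones


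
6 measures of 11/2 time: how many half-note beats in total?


Working:
Time signature 11/2: the bottom number 2 means the half note gets one count
The top number 11 means 11 half-note beats per measure
Total = 11 × 6 measures
= 66 half-note beats


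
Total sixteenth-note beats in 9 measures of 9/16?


Working:
Time signature 9/16: the bottom number 16 means the sixteenth note gets one count
The top number 9 means 9 sixteenth-note beats per measure
Total = 9 × 9 measures
= 81 sixteenth-note beats


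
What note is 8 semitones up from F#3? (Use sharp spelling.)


Reasoning:
F#3: chromatic position 6 in octave 3 → absolute = 3×12 + 6 = 42
Transpose up 8: 42 + 8 = 50
50 = 4×12 + 2 → D in octave 4
Result = D4


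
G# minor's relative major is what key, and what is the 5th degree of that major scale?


Step by step:
The relative major shares the key signature and is a minor 3rd above the minor tonic
A minor 3rd above G# is B
→ relative major of G# minor is B major
B major scale: B C# D# E F# G# A#
= B major; 5th degree = F#


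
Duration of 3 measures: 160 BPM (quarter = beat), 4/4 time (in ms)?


Solution.
Quarter-note beat duration = 60000 / 160 ms
Beats per measure (4/4) = 4
One measure = 4 × 60000 / 160 = 240000 / 160 ms
3 measures = 3 × 240000 / 160 = 720000 / 160
= 4500.0 ms


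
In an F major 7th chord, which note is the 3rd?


Let's work it out.
Major 7th chord = root + major 3rd + perfect 5th + major 7th
Seventh chords stack in thirds, so the letter names are F-A-C-E
Root: F
Major 3rd above F: A
Perfect 5th above F: C
Major 7th above F: E
The 3rd = A


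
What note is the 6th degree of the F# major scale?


Working:
Major scale pattern: W-W-H-W-W-W-H (2-2-1-2-2-2-1 semitones)
Starting from F#:
  F# + 2 semitones → G#
  G# + 2 semitones → A#
  A# + 1 semitone → B
  B + 2 semitones → C#
  C# + 2 semitones → D#
  D# + 2 semitones → E#
  E# + 1 semitone → F#
Scale: F# G# A# B C# D# E#
Degree 6 = D#


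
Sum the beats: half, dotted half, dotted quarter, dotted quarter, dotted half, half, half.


Working:
Beat values:
  half = 2 beats
  dotted half = 3 beats
  dotted quarter = 1.5 beats
  dotted quarter = 1.5 beats
  dotted half = 3 beats
  half = 2 beats
  half = 2 beats
Sum = 2 + 3 + 1.5 + 1.5 + 3 + 2 + 2
= 15 beats


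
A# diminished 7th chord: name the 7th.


Solution.
Diminished 7th chord = root + minor 3rd + diminished 5th + diminished 7th
Seventh chords stack in thirds, so the letter names are A-C-E-G
Root: A#
Minor 3rd above A#: C#
Diminished 5th above A#: E
Diminished 7th above A#: G
The 7th = G


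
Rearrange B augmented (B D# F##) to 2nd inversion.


Working:
Root position: B D# F##
2nd inversion: move root and 3rd up an octave
Bass note: F##
Notes (bottom to top) = F## B D#


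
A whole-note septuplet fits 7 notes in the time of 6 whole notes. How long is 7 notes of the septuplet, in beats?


Solution.
Septuplet: 7 notes occupy the space of 6 whole notes
Space = 6 × 4 = 24 beats
Each septuplet note = 24 / 7 = 24/7 beats
7 notes = 7 × 24/7 = 24
= 24 beats


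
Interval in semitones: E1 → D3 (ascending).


Absolute semitone position = octave×12 + chromatic position
E1: 1×12 + 4 = 16
D3: 3×12 + 2 = 38
Difference = 38 - 16 = 22
= 22 semitones


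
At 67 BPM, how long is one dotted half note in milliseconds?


Working:
One quarter-note beat = 60000 / BPM = 60000 / 67 ms
Dotted half note = 3 × quarter note
Duration = 3 × 60000 / 67 = 180000 / 67
= 2686.6 ms


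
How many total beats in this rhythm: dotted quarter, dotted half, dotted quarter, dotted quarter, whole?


Working:
Beat values:
  dotted quarter = 1.5 beats
  dotted half = 3 beats
  dotted quarter = 1.5 beats
  dotted quarter = 1.5 beats
  whole = 4 beats
Sum = 1.5 + 3 + 1.5 + 1.5 + 4
= 11.5 beats


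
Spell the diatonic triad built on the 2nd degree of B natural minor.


B natural minor scale: B C# D E F# G A
Diatonic triad on degree 2 stacks scale notes 2, 4, 6: C# E G
C#→E = 3 semitones; C#→G = 6 semitones → diminished triad
= C# E G (diminished)


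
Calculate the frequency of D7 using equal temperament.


Solution.
f = 440 × 2^(n/12) where n = semitones from A4
D7: 29 semitones from A4
f = 440 × 2^(29/12)
f = 2349.32 Hz


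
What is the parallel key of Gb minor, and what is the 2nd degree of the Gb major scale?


Solution.
Parallel keys share the same tonic but differ in mode
Gb minor → parallel is Gb major
Gb major scale: Gb Ab Bb Cb Db Eb F
= Gb major; 2nd degree = Ab


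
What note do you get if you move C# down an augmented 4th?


Working:
augmented 4th: 4 letter names, 6 semitones
Letter: C - 3 → G
Pitch: C# - 6 semitones, spelled as a G → G
= G


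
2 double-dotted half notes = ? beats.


Reasoning:
Base half note = 2 beats
Dot 1 adds half the previous value: +1
Dot 2 adds half the previous value: +1/2
One double-dotted half = 2 + 1 + 1/2 = 7/2
2 of them = 2 × 7/2 = 7
= 7 beats


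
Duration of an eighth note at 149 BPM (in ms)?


Let's work it out.
One quarter-note beat = 60000 / BPM = 60000 / 149 ms
Eighth note = 1/2 × quarter note
Duration = 1/2 × 60000 / 149 = 30000 / 149
= 201.3 ms


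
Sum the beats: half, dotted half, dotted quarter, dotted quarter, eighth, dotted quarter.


Working:
Beat values:
  half = 2 beats
  dotted half = 3 beats
  dotted quarter = 1.5 beats
  dotted quarter = 1.5 beats
  eighth = 0.5 beats
  dotted quarter = 1.5 beats
Sum = 2 + 3 + 1.5 + 1.5 + 0.5 + 1.5
= 10 beats


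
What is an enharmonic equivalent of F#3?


Enharmonic notes sound the same pitch but are spelled with different letter names
F# and Gb name the same pitch class
= Gb3


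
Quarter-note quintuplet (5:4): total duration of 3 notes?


Reasoning:
Quintuplet: 5 notes occupy the space of 4 quarter notes
Space = 4 × 1 = 4 beats
Each quintuplet note = 4 / 5 = 4/5 beats
3 notes = 3 × 4/5 = 12/5
= 12/5 beats


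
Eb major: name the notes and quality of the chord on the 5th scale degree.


Solution.
Eb major scale: Eb F G Ab Bb C D
Diatonic triad on degree 5 stacks scale notes 5, 7, 2: Bb D F
Bb→D = 4 semitones; Bb→F = 7 semitones → major triad
= Bb D F (major)


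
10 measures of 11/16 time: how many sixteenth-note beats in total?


Solution.
Time signature 11/16: the bottom number 16 means the sixteenth note gets one count
The top number 11 means 11 sixteenth-note beats per measure
Total = 11 × 10 measures
= 110 sixteenth-note beats


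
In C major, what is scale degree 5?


Reasoning:
Major scale pattern: W-W-H-W-W-W-H (2-2-1-2-2-2-1 semitones)
Starting from C:
  C + 2 semitones → D
  D + 2 semitones → E
  E + 1 semitone → F
  F + 2 semitones → G
  G + 2 semitones → A
  A + 2 semitones → B
  B + 1 semitone → C
Scale: C D E F G A B
Degree 5 = G


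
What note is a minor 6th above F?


Solution.
A 6th spans 6 letter names, so from F we land on D
A minor 6th = 8 semitones above F
Spell D at that pitch: Db
= Db


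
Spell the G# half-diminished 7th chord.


Solution.
Half-diminished 7th chord = root + minor 3rd + diminished 5th + minor 7th
Seventh chords stack in thirds, so the letter names are G-B-D-F
Root: G#
Minor 3rd above G#: B
Diminished 5th above G#: D
Minor 7th above G#: F#
Chord = G# B D F#


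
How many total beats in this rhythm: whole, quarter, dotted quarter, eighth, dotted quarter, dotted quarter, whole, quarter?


Beat values:
  whole = 4 beats
  quarter = 1 beat
  dotted quarter = 1.5 beats
  eighth = 0.5 beats
  dotted quarter = 1.5 beats
  dotted quarter = 1.5 beats
  whole = 4 beats
  quarter = 1 beat
Sum = 4 + 1 + 1.5 + 0.5 + 1.5 + 1.5 + 4 + 1
= 15 beats


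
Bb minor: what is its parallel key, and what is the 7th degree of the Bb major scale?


Let's work it out.
Parallel keys share the same tonic but differ in mode
Bb minor → parallel is Bb major
Bb major scale: Bb C D Eb F G A
= Bb major; 7th degree = A


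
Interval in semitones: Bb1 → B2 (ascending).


Absolute semitone position = octave×12 + chromatic position
Bb1: 1×12 + 10 = 22
B2: 2×12 + 11 = 35
Difference = 35 - 22 = 13
= 13 semitones


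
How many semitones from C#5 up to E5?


Solution.
Absolute semitone position = octave×12 + chromatic position
C#5: 5×12 + 1 = 61
E5: 5×12 + 4 = 64
Difference = 64 - 61 = 3
= 3 semitones


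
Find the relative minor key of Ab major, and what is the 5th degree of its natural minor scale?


Let's work it out.
The relative minor shares the major's key signature and starts on its 6th degree
6th degree = a major 6th above the tonic; a major 6th above Ab is F
→ relative minor of Ab major is F minor
F natural minor scale: F G Ab Bb C Db Eb
= F minor; 5th degree = C


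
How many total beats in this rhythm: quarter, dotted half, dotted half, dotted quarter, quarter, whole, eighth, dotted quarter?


Beat values:
  quarter = 1 beat
  dotted half = 3 beats
  dotted half = 3 beats
  dotted quarter = 1.5 beats
  quarter = 1 beat
  whole = 4 beats
  eighth = 0.5 beats
  dotted quarter = 1.5 beats
Sum = 1 + 3 + 3 + 1.5 + 1 + 4 + 0.5 + 1.5
= 15.5 beats


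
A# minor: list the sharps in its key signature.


Sharp minor keys follow the circle of fifths: A(0), E(1), B(2), F#(3), C#(4), G#(5), D#(6), A#(7)
A# minor has 7 sharps
Order of sharps: F# C# G# D# A# E# B# → first 7: F#, C#, G#, D#, A#, E#, B#
= F#, C#, G#, D#, A#, E#, B#


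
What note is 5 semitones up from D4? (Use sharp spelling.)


Reasoning:
D4: chromatic position 2 in octave 4 → absolute = 4×12 + 2 = 50
Transpose up 5: 50 + 5 = 55
55 = 4×12 + 7 → G in octave 4
Result = G4


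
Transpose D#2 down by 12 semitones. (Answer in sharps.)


Solution.
D#2: chromatic position 3 in octave 2 → absolute = 2×12 + 3 = 27
Transpose down 12: 27 - 12 = 15
15 = 1×12 + 3 → D# in octave 1
Result = D#1


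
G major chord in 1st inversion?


Step by step:
Root position: G B D
1st inversion: move root up an octave
Bass note: B
Notes (bottom to top) = B D G


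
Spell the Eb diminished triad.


Diminished triad = root + minor 3rd (3 semitones) + diminished 5th (6 semitones)
A triad on Eb stacks thirds, so the chord tones use letter names E-G-B
Root: Eb
Minor 3rd above Eb: Gb
Diminished 5th above Eb: Bbb
Chord = Eb Gb Bbb


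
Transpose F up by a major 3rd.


major 3rd: 3 letter names, 4 semitones
Letter: F + 2 → A
Pitch: F + 4 semitones, spelled as an A → A
= A


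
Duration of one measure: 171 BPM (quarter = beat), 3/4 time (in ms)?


Step by step:
Quarter-note beat duration = 60000 / 171 ms
Beats per measure (3/4) = 3
One measure = 3 × 60000 / 171 = 180000 / 171 ms
= 1052.6 ms


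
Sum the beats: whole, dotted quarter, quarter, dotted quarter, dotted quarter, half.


Reasoning:
Beat values:
  whole = 4 beats
  dotted quarter = 1.5 beats
  quarter = 1 beat
  dotted quarter = 1.5 beats
  dotted quarter = 1.5 beats
  half = 2 beats
Sum = 4 + 1.5 + 1 + 1.5 + 1.5 + 2
= 11.5 beats


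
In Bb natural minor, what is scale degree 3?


Solution.
Natural minor scale pattern: W-H-W-W-H-W-W (2-1-2-2-1-2-2 semitones)
Starting from Bb:
  Bb + 2 semitones → C
  C + 1 semitone → Db
  Db + 2 semitones → Eb
  Eb + 2 semitones → F
  F + 1 semitone → Gb
  Gb + 2 semitones → Ab
  Ab + 2 semitones → Bb
Scale: Bb C Db Eb F Gb Ab
Degree 3 = Db


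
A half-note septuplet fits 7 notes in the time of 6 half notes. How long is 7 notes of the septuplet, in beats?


Septuplet: 7 notes occupy the space of 6 half notes
Space = 6 × 2 = 12 beats
Each septuplet note = 12 / 7 = 12/7 beats
7 notes = 7 × 12/7 = 12
= 12 beats


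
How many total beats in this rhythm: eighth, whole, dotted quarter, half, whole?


Beat values:
  eighth = 0.5 beats
  whole = 4 beats
  dotted quarter = 1.5 beats
  half = 2 beats
  whole = 4 beats
Sum = 0.5 + 4 + 1.5 + 2 + 4
= 12 beats


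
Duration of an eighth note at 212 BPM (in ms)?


One quarter-note beat = 60000 / BPM = 60000 / 212 ms
Eighth note = 1/2 × quarter note
Duration = 1/2 × 60000 / 212 = 30000 / 212
= 141.5 ms


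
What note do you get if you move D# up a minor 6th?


Working:
minor 6th: 6 letter names, 8 semitones
Letter: D + 5 → B
Pitch: D# + 8 semitones, spelled as a B → B
= B


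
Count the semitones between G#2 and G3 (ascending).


Let's work it out.
Absolute semitone position = octave×12 + chromatic position
G#2: 2×12 + 8 = 32
G3: 3×12 + 7 = 43
Difference = 43 - 32 = 11
= 11 semitones


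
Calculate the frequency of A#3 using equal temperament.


Working:
f = 440 × 2^(n/12) where n = semitones from A4
A#3: -11 semitones from A4
f = 440 × 2^(-11/12)
f = 233.08 Hz


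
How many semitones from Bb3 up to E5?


Solution.
Absolute semitone position = octave×12 + chromatic position
Bb3: 3×12 + 10 = 46
E5: 5×12 + 4 = 64
Difference = 64 - 46 = 18
= 18 semitones


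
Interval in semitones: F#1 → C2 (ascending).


Solution.
Absolute semitone position = octave×12 + chromatic position
F#1: 1×12 + 6 = 18
C2: 2×12 + 0 = 24
Difference = 24 - 18 = 6
= 6 semitones


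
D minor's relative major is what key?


Reasoning:
The relative major shares the key signature and is a minor 3rd above the minor tonic
A minor 3rd above D is F
→ relative major of D minor is F major
= F major


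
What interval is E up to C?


Reasoning:
Letter names: E → C spans 6 letter names → a 6th
Semitones: E → C = 8 half-steps
A 6th of 8 semitones is a minor 6th
= minor 6th


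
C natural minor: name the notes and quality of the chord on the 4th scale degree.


Let's work it out.
C natural minor scale: C D Eb F G Ab Bb
Diatonic triad on degree 4 stacks scale notes 4, 6, 1: F Ab C
F→Ab = 3 semitones; F→C = 7 semitones → minor triad
= F Ab C (minor)


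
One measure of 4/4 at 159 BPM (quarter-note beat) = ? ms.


Working:
Quarter-note beat duration = 60000 / 159 ms
Beats per measure (4/4) = 4
One measure = 4 × 60000 / 159 = 240000 / 159 ms
= 1509.4 ms


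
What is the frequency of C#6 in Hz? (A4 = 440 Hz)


Let's work it out.
f = 440 × 2^(n/12) where n = semitones from A4
C#6: 16 semitones from A4
f = 440 × 2^(16/12)
f = 1108.73 Hz


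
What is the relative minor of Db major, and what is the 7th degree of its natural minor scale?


Step by step:
The relative minor shares the major's key signature and starts on its 6th degree
6th degree = a major 6th above the tonic; a major 6th above Db is Bb
→ relative minor of Db major is Bb minor
Bb natural minor scale: Bb C Db Eb F Gb Ab
= Bb minor; 7th degree = Ab


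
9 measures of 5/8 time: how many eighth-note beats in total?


Working:
Time signature 5/8: the bottom number 8 means the eighth note gets one count
The top number 5 means 5 eighth-note beats per measure
Total = 5 × 9 measures
= 45 eighth-note beats


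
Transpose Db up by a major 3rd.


major 3rd: 3 letter names, 4 semitones
Letter: D + 2 → F
Pitch: Db + 4 semitones, spelled as an F → F
= F


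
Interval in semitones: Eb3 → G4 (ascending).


Let's work it out.
Absolute semitone position = octave×12 + chromatic position
Eb3: 3×12 + 3 = 39
G4: 4×12 + 7 = 55
Difference = 55 - 39 = 16
= 16 semitones


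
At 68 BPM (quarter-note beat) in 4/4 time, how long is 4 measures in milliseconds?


Step by step:
Quarter-note beat duration = 60000 / 68 ms
Beats per measure (4/4) = 4
One measure = 4 × 60000 / 68 = 240000 / 68 ms
4 measures = 4 × 240000 / 68 = 960000 / 68
= 14117.6 ms


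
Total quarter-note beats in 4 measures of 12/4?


Solution.
Time signature 12/4: the bottom number 4 means the quarter note gets one count
The top number 12 means 12 quarter-note beats per measure
Total = 12 × 4 measures
= 48 quarter-note beats


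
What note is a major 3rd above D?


Reasoning:
A 3rd spans 3 letter names, so from D we land on F
A major 3rd = 4 semitones above D
Spell F at that pitch: F#
= F#


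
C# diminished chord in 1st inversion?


Let's work it out.
Root position: C# E G
1st inversion: move root up an octave
Bass note: E
Notes (bottom to top) = E G C#


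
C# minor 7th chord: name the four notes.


Let's work it out.
Minor 7th chord = root + minor 3rd + perfect 5th + minor 7th
Seventh chords stack in thirds, so the letter names are C-E-G-B
Root: C#
Minor 3rd above C#: E
Perfect 5th above C#: G#
Minor 7th above C#: B
Chord = C# E G# B


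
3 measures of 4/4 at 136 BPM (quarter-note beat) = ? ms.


Step by step:
Quarter-note beat duration = 60000 / 136 ms
Beats per measure (4/4) = 4
One measure = 4 × 60000 / 136 = 240000 / 136 ms
3 measures = 3 × 240000 / 136 = 720000 / 136
= 5294.1 ms


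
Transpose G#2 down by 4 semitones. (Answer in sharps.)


G#2: chromatic position 8 in octave 2 → absolute = 2×12 + 8 = 32
Transpose down 4: 32 - 4 = 28
28 = 2×12 + 4 → E in octave 2
Result = E2


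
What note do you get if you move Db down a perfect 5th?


Reasoning:
perfect 5th: 5 letter names, 7 semitones
Letter: D - 4 → G
Pitch: Db - 7 semitones, spelled as a G → Gb
= Gb


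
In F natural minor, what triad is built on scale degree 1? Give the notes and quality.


Reasoning:
F natural minor scale: F G Ab Bb C Db Eb
Diatonic triad on degree 1 stacks scale notes 1, 3, 5: F Ab C
F→Ab = 3 semitones; F→C = 7 semitones → minor triad
= F Ab C (minor)


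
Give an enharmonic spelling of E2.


Solution.
Enharmonic notes sound the same pitch but are spelled with different letter names
E and Fb name the same pitch class
= Fb2


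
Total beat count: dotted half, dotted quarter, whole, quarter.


Beat values:
  dotted half = 3 beats
  dotted quarter = 1.5 beats
  whole = 4 beats
  quarter = 1 beat
Sum = 3 + 1.5 + 4 + 1
= 9.5 beats


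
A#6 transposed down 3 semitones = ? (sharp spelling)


Step by step:
A#6: chromatic position 10 in octave 6 → absolute = 6×12 + 10 = 82
Transpose down 3: 82 - 3 = 79
79 = 6×12 + 7 → G in octave 6
Result = G6


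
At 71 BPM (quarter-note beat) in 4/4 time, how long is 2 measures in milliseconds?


Solution.
Quarter-note beat duration = 60000 / 71 ms
Beats per measure (4/4) = 4
One measure = 4 × 60000 / 71 = 240000 / 71 ms
2 measures = 2 × 240000 / 71 = 480000 / 71
= 6760.6 ms


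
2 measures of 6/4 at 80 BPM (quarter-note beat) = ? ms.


Reasoning:
Quarter-note beat duration = 60000 / 80 ms
Beats per measure (6/4) = 6
One measure = 6 × 60000 / 80 = 360000 / 80 ms
2 measures = 2 × 360000 / 80 = 720000 / 80
= 9000.0 ms


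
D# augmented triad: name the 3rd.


Augmented triad = root + major 3rd (4 semitones) + augmented 5th (8 semitones)
A triad on D# stacks thirds, so the chord tones use letter names D-F-A
Root: D#
Major 3rd above D#: F##
Augmented 5th above D#: A##
The 3rd = F##


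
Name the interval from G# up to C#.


Letter names: G → C spans 4 letter names → a 4th
Semitones: G# → C# = 5 half-steps
A 4th of 5 semitones is a perfect 4th
= perfect 4th


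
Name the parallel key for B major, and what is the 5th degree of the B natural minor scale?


Parallel keys share the same tonic but differ in mode
B major → parallel is B minor
B natural minor scale: B C# D E F# G A
= B minor; 5th degree = F#


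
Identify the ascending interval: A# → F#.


Working:
Letter names: A → F spans 6 letter names → a 6th
Semitones: A# → F# = 8 half-steps
A 6th of 8 semitones is a minor 6th
= minor 6th


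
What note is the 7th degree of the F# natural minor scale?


Let's work it out.
Natural minor scale pattern: W-H-W-W-H-W-W (2-1-2-2-1-2-2 semitones)
Starting from F#:
  F# + 2 semitones → G#
  G# + 1 semitone → A
  A + 2 semitones → B
  B + 2 semitones → C#
  C# + 1 semitone → D
  D + 2 semitones → E
  E + 2 semitones → F#
Scale: F# G# A B C# D E
Degree 7 = E


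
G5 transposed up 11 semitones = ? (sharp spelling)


G5: chromatic position 7 in octave 5 → absolute = 5×12 + 7 = 67
Transpose up 11: 67 + 11 = 78
78 = 6×12 + 6 → F# in octave 6
Result = F#6


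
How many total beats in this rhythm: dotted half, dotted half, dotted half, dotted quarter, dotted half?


Let's work it out.
Beat values:
  dotted half = 3 beats
  dotted half = 3 beats
  dotted half = 3 beats
  dotted quarter = 1.5 beats
  dotted half = 3 beats
Sum = 3 + 3 + 3 + 1.5 + 3
= 13.5 beats


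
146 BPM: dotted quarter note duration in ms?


Solution.
One quarter-note beat = 60000 / BPM = 60000 / 146 ms
Dotted quarter note = 3/2 × quarter note
Duration = 3/2 × 60000 / 146 = 90000 / 146
= 616.4 ms


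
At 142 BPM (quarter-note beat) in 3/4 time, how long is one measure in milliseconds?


Step by step:
Quarter-note beat duration = 60000 / 142 ms
Beats per measure (3/4) = 3
One measure = 3 × 60000 / 142 = 180000 / 142 ms
= 1267.6 ms


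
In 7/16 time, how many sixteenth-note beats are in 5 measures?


Let's work it out.
Time signature 7/16: the bottom number 16 means the sixteenth note gets one count
The top number 7 means 7 sixteenth-note beats per measure
Total = 7 × 5 measures
= 35 sixteenth-note beats


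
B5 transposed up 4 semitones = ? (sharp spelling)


B5: chromatic position 11 in octave 5 → absolute = 5×12 + 11 = 71
Transpose up 4: 71 + 4 = 75
75 = 6×12 + 3 → D# in octave 6
Result = D#6


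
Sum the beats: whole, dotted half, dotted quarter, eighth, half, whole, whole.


Let's work it out.
Beat values:
  whole = 4 beats
  dotted half = 3 beats
  dotted quarter = 1.5 beats
  eighth = 0.5 beats
  half = 2 beats
  whole = 4 beats
  whole = 4 beats
Sum = 4 + 3 + 1.5 + 0.5 + 2 + 4 + 4
= 19 beats


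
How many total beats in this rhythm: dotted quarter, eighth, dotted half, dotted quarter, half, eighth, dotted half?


Beat values:
  dotted quarter = 1.5 beats
  eighth = 0.5 beats
  dotted half = 3 beats
  dotted quarter = 1.5 beats
  half = 2 beats
  eighth = 0.5 beats
  dotted half = 3 beats
Sum = 1.5 + 0.5 + 3 + 1.5 + 2 + 0.5 + 3
= 12 beats


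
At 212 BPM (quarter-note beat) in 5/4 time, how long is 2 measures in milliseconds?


Reasoning:
Quarter-note beat duration = 60000 / 212 ms
Beats per measure (5/4) = 5
One measure = 5 × 60000 / 212 = 300000 / 212 ms
2 measures = 2 × 300000 / 212 = 600000 / 212
= 2830.2 ms


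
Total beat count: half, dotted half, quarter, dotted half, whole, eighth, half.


Step by step:
Beat values:
  half = 2 beats
  dotted half = 3 beats
  quarter = 1 beat
  dotted half = 3 beats
  whole = 4 beats
  eighth = 0.5 beats
  half = 2 beats
Sum = 2 + 3 + 1 + 3 + 4 + 0.5 + 2
= 15.5 beats


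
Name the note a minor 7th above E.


Solution.
A 7th spans 7 letter names, so from E we land on D
A minor 7th = 10 semitones above E
Spell D at that pitch: D
= D


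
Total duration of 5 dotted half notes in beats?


Let's work it out.
Base half note = 2 beats
Dot 1 adds half the previous value: +1
One dotted half = 2 + 1 = 3
5 of them = 5 × 3 = 15
= 15 beats


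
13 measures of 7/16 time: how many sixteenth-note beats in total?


Working:
Time signature 7/16: the bottom number 16 means the sixteenth note gets one count
The top number 7 means 7 sixteenth-note beats per measure
Total = 7 × 13 measures
= 91 sixteenth-note beats


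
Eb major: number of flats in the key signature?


Flat major keys: C(0), F(1), Bb(2), Eb(3), Ab(4), Db(5), Gb(6), Cb(7)
Eb major has 3 flats
Order of flats: Bb Eb Ab Db Gb Cb Fb → first 3: Bb, Eb, Ab
= 3 flats


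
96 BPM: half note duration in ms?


One quarter-note beat = 60000 / BPM = 60000 / 96 ms
Half note = 2 × quarter note
Duration = 2 × 60000 / 96 = 120000 / 96
= 1250.0 ms


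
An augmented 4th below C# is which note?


Solution.
A 4th spans 4 letter names, so from C we land on G
An augmented 4th = 6 semitones below C#
Spell G at that pitch: G
= G


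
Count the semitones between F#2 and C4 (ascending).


Step by step:
Absolute semitone position = octave×12 + chromatic position
F#2: 2×12 + 6 = 30
C4: 4×12 + 0 = 48
Difference = 48 - 30 = 18
= 18 semitones


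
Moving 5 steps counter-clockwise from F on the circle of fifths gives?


Step by step:
Each counter-clockwise step moves down a perfect 5th (= up a perfect 4th)
From F: F → Bb → Eb → Ab → Db → F#/Gb
= F#/Gb


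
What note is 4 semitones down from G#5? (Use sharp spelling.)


Step by step:
G#5: chromatic position 8 in octave 5 → absolute = 5×12 + 8 = 68
Transpose down 4: 68 - 4 = 64
64 = 5×12 + 4 → E in octave 5
Result = E5


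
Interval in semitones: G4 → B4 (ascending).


Reasoning:
Absolute semitone position = octave×12 + chromatic position
G4: 4×12 + 7 = 55
B4: 4×12 + 11 = 59
Difference = 59 - 55 = 4
= 4 semitones


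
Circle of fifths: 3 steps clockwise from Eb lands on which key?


Solution.
Each clockwise step on the circle of fifths moves up a perfect 5th
From Eb: Eb → Bb → F → C
= C


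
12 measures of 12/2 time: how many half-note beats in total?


Solution.
Time signature 12/2: the bottom number 2 means the half note gets one count
The top number 12 means 12 half-note beats per measure
Total = 12 × 12 measures
= 144 half-note beats


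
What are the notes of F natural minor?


Working:
Natural minor scale pattern: W-H-W-W-H-W-W (2-1-2-2-1-2-2 semitones)
Starting from F:
  F + 2 semitones → G
  G + 1 semitone → Ab
  Ab + 2 semitones → Bb
  Bb + 2 semitones → C
  C + 1 semitone → Db
  Db + 2 semitones → Eb
  Eb + 2 semitones → F
Scale = F G Ab Bb C Db Eb


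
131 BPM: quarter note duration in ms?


Reasoning:
One quarter-note beat = 60000 / BPM = 60000 / 131 ms
Duration = 60000 / 131
= 458.0 ms


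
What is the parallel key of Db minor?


Let's work it out.
Parallel keys share the same tonic but differ in mode
Db minor → parallel is Db major
= Db major


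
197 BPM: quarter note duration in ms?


Working:
One quarter-note beat = 60000 / BPM = 60000 / 197 ms
Duration = 60000 / 197
= 304.6 ms


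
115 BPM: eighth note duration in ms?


Working:
One quarter-note beat = 60000 / BPM = 60000 / 115 ms
Eighth note = 1/2 × quarter note
Duration = 1/2 × 60000 / 115 = 30000 / 115
= 260.9 ms
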